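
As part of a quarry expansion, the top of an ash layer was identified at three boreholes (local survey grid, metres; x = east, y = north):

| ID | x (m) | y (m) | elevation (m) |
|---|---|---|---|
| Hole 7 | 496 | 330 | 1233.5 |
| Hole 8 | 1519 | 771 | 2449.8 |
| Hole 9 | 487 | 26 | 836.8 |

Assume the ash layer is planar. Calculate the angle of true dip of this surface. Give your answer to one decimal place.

55.1°

Let the plane be z = a·x + b·y + c.
Hole 8−Hole 7: 1023a + 441b = 1216.3;  Hole 9−Hole 7: −9a − 304b = −396.7.
Solving gives a = 0.63451, b = 1.28615.
Gradient magnitude |∇z| = √(a² + b²) = √(0.40261 + 1.65418) = 1.43415.
True dip = arctan(1.43415) = 55.1°, dipping toward SSW (azimuth ≈ 206°).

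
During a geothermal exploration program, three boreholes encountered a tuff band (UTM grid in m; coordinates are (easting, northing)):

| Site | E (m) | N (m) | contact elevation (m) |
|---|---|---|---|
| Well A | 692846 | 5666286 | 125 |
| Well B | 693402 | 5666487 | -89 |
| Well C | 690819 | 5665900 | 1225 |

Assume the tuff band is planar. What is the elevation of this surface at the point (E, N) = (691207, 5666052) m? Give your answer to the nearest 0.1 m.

1086.5 m

Let the plane be z = a·E + b·N + c.
Well B−Well A: 556a + 201b = −214;  Well C−Well A: −2027a − 386b = 1100.
Solving gives a = −0.718299267, b = 0.922260659.
Then c = 125 − a·692846 − b·5666286 = −4727996.89.
At (691207, 5666052): z = −496493.5 + 5225576.9 − 4727996.89 = 1086.5 m.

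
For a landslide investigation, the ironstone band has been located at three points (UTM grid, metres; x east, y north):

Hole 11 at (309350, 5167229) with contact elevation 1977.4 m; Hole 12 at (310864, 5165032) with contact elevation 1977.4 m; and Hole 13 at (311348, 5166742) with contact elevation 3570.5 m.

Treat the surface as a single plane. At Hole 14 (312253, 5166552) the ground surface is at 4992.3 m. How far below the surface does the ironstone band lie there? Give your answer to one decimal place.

Let the plane be z = a·x + b·y + c.
Hole 12−Hole 11: 1514a − 2197b = 0;  Hole 13−Hole 11: 1998a − 487b = 1593.1.
Solving gives a = 0.958314541, b = 0.660395182.
Then c = 1977.4 − a·309350 − b·5167229 = −3706890.34.
At (312253, 5166552): z_contact = 299236.59 + 3411966.05 − 3706890.34 = 4312.30 m.
Depth below ground = 4992.3 − 4312.30 = 680.0 m.

680.0 m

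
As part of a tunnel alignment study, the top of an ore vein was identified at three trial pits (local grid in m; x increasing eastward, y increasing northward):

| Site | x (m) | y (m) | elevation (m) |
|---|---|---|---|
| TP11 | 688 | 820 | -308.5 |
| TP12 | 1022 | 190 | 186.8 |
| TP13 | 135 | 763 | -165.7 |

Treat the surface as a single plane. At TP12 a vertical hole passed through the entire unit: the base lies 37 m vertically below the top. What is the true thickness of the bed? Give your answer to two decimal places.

Let the plane be z = a·x + b·y + c.
TP12−TP11: 334a − 630b = 495.3;  TP13−TP11: −553a − 57b = 142.8.
Solving gives a = −0.16801, b = −0.87526.
|∇z| = √(a²+b²) = 0.89124, so dip δ = arctan(0.89124) = 41.71°.
True thickness = vertical thickness × cos δ = 37 × cos 41.71° = 27.62 m.

27.62 m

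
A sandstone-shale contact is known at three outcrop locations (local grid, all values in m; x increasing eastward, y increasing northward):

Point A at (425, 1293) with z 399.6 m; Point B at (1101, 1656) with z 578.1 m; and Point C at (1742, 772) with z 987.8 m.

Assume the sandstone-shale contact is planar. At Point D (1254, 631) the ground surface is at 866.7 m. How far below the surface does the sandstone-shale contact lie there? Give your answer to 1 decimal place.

Let the plane be z = a·x + b·y + c.
Point B−Point A: 676a + 363b = 178.5;  Point C−Point A: 1317a − 521b = 588.2.
Solving gives a = 0.369177, b = −0.195767.
Then c = 399.6 − a·425 − b·1293 = 495.83.
At (1254, 631): z_contact = 462.95 − 123.53 + 495.83 = 835.24 m.
Depth below ground = 866.7 − 835.24 = 31.5 m.

31.5 m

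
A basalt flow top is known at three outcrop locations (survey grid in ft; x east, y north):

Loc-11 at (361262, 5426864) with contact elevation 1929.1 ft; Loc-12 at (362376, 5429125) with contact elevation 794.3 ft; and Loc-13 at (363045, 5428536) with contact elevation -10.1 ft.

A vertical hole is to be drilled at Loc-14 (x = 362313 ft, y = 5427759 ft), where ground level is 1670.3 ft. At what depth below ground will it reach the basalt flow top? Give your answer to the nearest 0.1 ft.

Two edge vectors: Loc-11→Loc-12 = (1114, 2261, -1134.8), Loc-11→Loc-13 = (1783, 1672, -1939.2).
Normal n = (Loc-11→Loc-12) × (Loc-11→Loc-13) = (-2487145.6, 136920.4, -2168755).
So ∂z/∂x = −n_x/n_z = −1.146808007 and ∂z/∂y = −n_y/n_z = 0.063133180.
Intercept c from Loc-11: 1929.1 + 414298.15 − 342615.18 = 73612.07.
At (362313, 5427759): z_contact = −415503.45 + 342671.69 + 73612.07 = 780.31 ft.
Depth below ground = 1670.3 − 780.31 = 890.0 ft.

890.0 ft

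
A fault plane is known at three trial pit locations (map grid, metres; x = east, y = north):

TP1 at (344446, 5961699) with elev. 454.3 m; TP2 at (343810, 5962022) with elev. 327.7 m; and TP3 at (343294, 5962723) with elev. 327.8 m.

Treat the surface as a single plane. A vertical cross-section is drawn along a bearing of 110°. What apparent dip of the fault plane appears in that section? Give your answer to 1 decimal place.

Let the plane be z = a·x + b·y + c.
TP2−TP1: −636a + 323b = −126.6;  TP3−TP1: −1152a + 1024b = −126.5.
Solving gives a = 0.31801, b = 0.23423.
Unit vector along 110° is (sin 110°, cos 110°) = (0.9397, -0.3420).
Slope in that direction = a·(0.9397) + b·(-0.3420) = 0.21872.
Apparent dip = arctan|0.21872| = 12.3° (true dip is 21.6°, so apparent ≤ true as expected).

12.3°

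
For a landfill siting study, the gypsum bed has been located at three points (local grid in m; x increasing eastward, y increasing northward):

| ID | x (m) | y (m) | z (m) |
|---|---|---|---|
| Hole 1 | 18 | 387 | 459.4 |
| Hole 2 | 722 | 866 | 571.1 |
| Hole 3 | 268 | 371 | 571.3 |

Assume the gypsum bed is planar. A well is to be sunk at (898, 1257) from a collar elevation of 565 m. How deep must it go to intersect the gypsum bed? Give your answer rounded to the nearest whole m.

71 m

Let the plane be z = a·x + b·y + c.
Hole 2−Hole 1: 704a + 479b = 111.7;  Hole 3−Hole 1: 250a − 16b = 111.9.
Solving gives a = 0.42276, b = −0.38815.
Then c = 459.4 − a·18 − b·387 = 602.00.
At (898, 1257): z_contact = 379.6 − 487.9 + 602.00 = 493.7 m.
Depth below ground = 565 − 493.7 = 71 m.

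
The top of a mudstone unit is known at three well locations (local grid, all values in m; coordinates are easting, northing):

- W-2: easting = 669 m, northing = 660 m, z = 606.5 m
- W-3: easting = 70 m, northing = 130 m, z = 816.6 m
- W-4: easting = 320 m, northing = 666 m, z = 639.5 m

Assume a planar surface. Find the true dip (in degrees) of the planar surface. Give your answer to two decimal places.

16.75°

Two edge vectors: W-2→W-3 = (-599, -530, 210.1), W-2→W-4 = (-349, 6, 33).
Normal n = (W-2→W-3) × (W-2→W-4) = (-18750.6, -53557.9, -188564).
So ∂z/∂easting = −n_x/n_z = −0.09944 and ∂z/∂northing = −n_y/n_z = −0.28403.
Gradient magnitude |∇z| = √(a² + b²) = √(0.00989 + 0.08067) = 0.30093.
True dip = arctan(0.30093) = 16.75°, dipping toward NNE (azimuth ≈ 019°).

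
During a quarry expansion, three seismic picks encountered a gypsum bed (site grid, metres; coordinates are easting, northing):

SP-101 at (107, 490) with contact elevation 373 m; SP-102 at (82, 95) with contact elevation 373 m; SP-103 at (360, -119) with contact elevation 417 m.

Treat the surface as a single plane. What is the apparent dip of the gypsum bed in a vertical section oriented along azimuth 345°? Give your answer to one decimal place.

2.8°

Two edge vectors: SP-101→SP-102 = (-25, -395, 0), SP-101→SP-103 = (253, -609, 44).
Normal n = (SP-101→SP-102) × (SP-101→SP-103) = (-17380, 1100, 115160).
So ∂z/∂easting = −n_x/n_z = 0.15092 and ∂z/∂northing = −n_y/n_z = −0.00955.
Unit vector along 345° is (sin 345°, cos 345°) = (-0.2588, 0.9659).
Slope in that direction = a·(-0.2588) + b·(0.9659) = −0.04829.
Apparent dip = arctan|0.04829| = 2.8° (true dip is 8.6°, so apparent ≤ true as expected).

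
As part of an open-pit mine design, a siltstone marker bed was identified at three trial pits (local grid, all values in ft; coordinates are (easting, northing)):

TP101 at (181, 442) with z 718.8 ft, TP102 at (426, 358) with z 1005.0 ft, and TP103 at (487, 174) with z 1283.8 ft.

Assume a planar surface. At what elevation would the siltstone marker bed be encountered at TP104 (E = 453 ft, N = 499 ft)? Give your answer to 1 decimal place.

Two edge vectors: TP101→TP102 = (245, -84, 286.2), TP101→TP103 = (306, -268, 565).
Normal n = (TP101→TP102) × (TP101→TP103) = (29241.6, -50847.8, -39956).
So ∂z/∂E = −n_x/n_z = 0.73185 and ∂z/∂N = −n_y/n_z = −1.27259.
Intercept c from TP101: 718.8 − 132.46 + 562.49 = 1148.82.
At (453, 499): z = 331.5 − 635.0 + 1148.82 = 845.3 ft.

845.3 ft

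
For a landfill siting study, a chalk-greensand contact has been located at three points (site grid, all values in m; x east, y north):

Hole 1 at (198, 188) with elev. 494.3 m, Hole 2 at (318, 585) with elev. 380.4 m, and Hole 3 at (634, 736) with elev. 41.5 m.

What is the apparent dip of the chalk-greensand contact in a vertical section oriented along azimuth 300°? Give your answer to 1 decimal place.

44.1°

Let the plane be z = a·x + b·y + c.
Hole 2−Hole 1: 120a + 397b = −113.9;  Hole 3−Hole 1: 436a + 548b = −452.8.
Solving gives a = −1.09328, b = 0.04356.
Unit vector along 300° is (sin 300°, cos 300°) = (-0.8660, 0.5000).
Slope in that direction = a·(-0.8660) + b·(0.5000) = 0.96859.
Apparent dip = arctan|0.96859| = 44.1° (true dip is 47.6°, so apparent ≤ true as expected).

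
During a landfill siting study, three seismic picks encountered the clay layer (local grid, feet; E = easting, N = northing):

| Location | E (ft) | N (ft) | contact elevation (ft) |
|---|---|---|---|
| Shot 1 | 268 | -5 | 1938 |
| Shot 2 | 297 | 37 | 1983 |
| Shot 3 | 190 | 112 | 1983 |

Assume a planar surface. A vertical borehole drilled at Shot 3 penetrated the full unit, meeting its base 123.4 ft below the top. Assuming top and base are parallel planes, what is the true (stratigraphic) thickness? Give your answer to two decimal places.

Two edge vectors: Shot 1→Shot 2 = (29, 42, 45), Shot 1→Shot 3 = (-78, 117, 45).
Normal n = (Shot 1→Shot 2) × (Shot 1→Shot 3) = (-3375, -4815, 6669).
So ∂z/∂E = −n_x/n_z = 0.50607 and ∂z/∂N = −n_y/n_z = 0.72200.
|∇z| = √(a²+b²) = 0.88170, so dip δ = arctan(0.88170) = 41.40°.
True thickness = vertical thickness × cos δ = 123.4 × cos 41.40° = 92.56 ft.

92.56 ft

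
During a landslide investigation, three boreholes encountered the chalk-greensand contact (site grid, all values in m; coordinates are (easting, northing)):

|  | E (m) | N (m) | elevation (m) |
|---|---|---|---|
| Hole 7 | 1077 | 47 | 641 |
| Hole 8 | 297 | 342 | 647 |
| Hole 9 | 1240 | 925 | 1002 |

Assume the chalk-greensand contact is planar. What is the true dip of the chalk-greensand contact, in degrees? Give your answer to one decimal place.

Two edge vectors: Hole 7→Hole 8 = (-780, 295, 6), Hole 7→Hole 9 = (163, 878, 361).
Normal n = (Hole 7→Hole 8) × (Hole 7→Hole 9) = (101227, 282558, -732925).
So ∂z/∂E = −n_x/n_z = 0.13811 and ∂z/∂N = −n_y/n_z = 0.38552.
Gradient magnitude |∇z| = √(a² + b²) = √(0.01908 + 0.14863) = 0.40951.
True dip = arctan(0.40951) = 22.3°, dipping toward SSW (azimuth ≈ 200°).

22.3°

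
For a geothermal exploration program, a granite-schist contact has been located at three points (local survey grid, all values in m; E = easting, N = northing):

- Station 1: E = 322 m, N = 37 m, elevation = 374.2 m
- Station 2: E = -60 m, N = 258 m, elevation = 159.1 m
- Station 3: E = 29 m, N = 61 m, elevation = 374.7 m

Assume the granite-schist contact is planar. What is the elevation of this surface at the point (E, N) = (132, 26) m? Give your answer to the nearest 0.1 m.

Two edge vectors: Station 1→Station 2 = (-382, 221, -215.1), Station 1→Station 3 = (-293, 24, 0.5).
Normal n = (Station 1→Station 2) × (Station 1→Station 3) = (5272.9, 63215.3, 55585).
So ∂z/∂E = −n_x/n_z = −0.09486 and ∂z/∂N = −n_y/n_z = −1.13727.
Intercept c from Station 1: 374.2 + 30.55 + 42.08 = 446.82.
At (132, 26): z = −12.5 − 29.6 + 446.82 = 404.7 m.

404.7 m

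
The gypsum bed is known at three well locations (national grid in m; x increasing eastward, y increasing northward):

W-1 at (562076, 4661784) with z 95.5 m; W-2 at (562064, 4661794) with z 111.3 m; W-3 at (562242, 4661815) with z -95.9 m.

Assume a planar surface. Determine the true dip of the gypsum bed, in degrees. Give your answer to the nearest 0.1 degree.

50.0°

Let the plane be z = a·x + b·y + c.
W-2−W-1: −12a + 10b = 15.8;  W-3−W-1: 166a + 31b = −191.4.
Solving gives a = −1.18297, b = 0.16043.
Gradient magnitude |∇z| = √(a² + b²) = √(1.39942 + 0.02574) = 1.19380.
True dip = arctan(1.19380) = 50.0°, dipping toward E (azimuth ≈ 098°).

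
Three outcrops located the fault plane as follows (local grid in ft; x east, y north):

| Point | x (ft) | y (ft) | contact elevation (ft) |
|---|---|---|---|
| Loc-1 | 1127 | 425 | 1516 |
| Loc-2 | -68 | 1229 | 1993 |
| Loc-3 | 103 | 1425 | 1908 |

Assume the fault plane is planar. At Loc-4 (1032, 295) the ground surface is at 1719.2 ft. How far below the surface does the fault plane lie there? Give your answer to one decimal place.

154.8 ft

Two edge vectors: Loc-1→Loc-2 = (-1195, 804, 477), Loc-1→Loc-3 = (-1024, 1000, 392).
Normal n = (Loc-1→Loc-2) × (Loc-1→Loc-3) = (-161832, -20008, -371704).
So ∂z/∂x = −n_x/n_z = −0.435379 and ∂z/∂y = −n_y/n_z = −0.053828.
Intercept c from Loc-1: 1516 + 490.67 + 22.88 = 2029.55.
At (1032, 295): z_contact = −449.31 − 15.88 + 2029.55 = 1564.36 ft.
Depth below ground = 1719.2 − 1564.36 = 154.8 ft.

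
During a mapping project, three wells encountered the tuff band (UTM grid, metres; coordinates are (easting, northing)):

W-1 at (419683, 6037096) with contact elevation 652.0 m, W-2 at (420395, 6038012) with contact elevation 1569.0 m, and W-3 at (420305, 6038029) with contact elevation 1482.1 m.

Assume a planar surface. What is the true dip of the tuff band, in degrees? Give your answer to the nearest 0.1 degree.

45.9°

Two edge vectors: W-1→W-2 = (712, 916, 917), W-1→W-3 = (622, 933, 830.1).
Normal n = (W-1→W-2) × (W-1→W-3) = (-95189.4, -20657.2, 94544).
So ∂z/∂E = −n_x/n_z = 1.00683 and ∂z/∂N = −n_y/n_z = 0.21849.
Gradient magnitude |∇z| = √(a² + b²) = √(1.01370 + 0.04774) = 1.03026.
True dip = arctan(1.03026) = 45.9°, dipping toward WSW (azimuth ≈ 258°).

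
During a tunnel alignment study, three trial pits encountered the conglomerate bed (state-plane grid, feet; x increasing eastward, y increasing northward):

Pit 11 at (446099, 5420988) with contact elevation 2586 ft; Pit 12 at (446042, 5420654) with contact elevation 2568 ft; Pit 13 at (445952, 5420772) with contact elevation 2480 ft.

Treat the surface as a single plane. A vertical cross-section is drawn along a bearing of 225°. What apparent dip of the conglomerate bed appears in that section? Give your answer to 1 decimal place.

Let the plane be z = a·x + b·y + c.
Pit 12−Pit 11: −57a − 334b = −18;  Pit 13−Pit 11: −147a − 216b = −106.
Solving gives a = 0.85674, b = −0.09232.
Unit vector along 225° is (sin 225°, cos 225°) = (-0.7071, -0.7071).
Slope in that direction = a·(-0.7071) + b·(-0.7071) = −0.54053.
Apparent dip = arctan|0.54053| = 28.4° (true dip is 40.8°, so apparent ≤ true as expected).

28.4°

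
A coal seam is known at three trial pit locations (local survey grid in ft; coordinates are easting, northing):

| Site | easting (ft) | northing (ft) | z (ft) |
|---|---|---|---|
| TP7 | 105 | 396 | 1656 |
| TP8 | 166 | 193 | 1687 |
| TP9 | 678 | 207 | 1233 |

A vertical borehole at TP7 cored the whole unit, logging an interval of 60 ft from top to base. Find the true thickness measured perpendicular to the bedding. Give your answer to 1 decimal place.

43.1 ft

Let the plane be z = a·easting + b·northing + c.
TP8−TP7: 61a − 203b = 31;  TP9−TP7: 573a − 189b = −423.
Solving gives a = −0.87535, b = −0.41575.
|∇z| = √(a²+b²) = 0.96906, so dip δ = arctan(0.96906) = 44.10°.
True thickness = vertical thickness × cos δ = 60 × cos 44.10° = 43.1 ft.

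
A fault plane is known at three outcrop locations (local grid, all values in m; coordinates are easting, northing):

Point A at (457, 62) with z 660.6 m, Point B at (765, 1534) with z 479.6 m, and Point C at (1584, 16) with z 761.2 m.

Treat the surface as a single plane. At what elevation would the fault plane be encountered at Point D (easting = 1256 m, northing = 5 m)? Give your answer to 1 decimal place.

735.3 m

Let the plane be z = a·easting + b·northing + c.
Point B−Point A: 308a + 1472b = −181;  Point C−Point A: 1127a − 46b = 100.6.
Solving gives a = 0.083531, b = −0.140440.
Then c = 660.6 − a·457 − b·62 = 631.13.
At (1256, 5): z = 104.9 − 0.7 + 631.13 = 735.3 m.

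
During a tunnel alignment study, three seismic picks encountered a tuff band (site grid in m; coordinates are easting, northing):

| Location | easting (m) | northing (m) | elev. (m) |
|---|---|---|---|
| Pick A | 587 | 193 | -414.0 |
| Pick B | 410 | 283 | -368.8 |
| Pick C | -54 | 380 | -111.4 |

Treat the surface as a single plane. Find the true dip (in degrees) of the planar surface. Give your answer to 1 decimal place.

51.5°

Let the plane be z = a·easting + b·northing + c.
Pick B−Pick A: −177a + 90b = 45.2;  Pick C−Pick A: −641a + 187b = 302.6.
Solving gives a = −0.76376, b = −0.99984.
Gradient magnitude |∇z| = √(a² + b²) = √(0.58333 + 0.99967) = 1.25817.
True dip = arctan(1.25817) = 51.5°, dipping toward NE (azimuth ≈ 037°).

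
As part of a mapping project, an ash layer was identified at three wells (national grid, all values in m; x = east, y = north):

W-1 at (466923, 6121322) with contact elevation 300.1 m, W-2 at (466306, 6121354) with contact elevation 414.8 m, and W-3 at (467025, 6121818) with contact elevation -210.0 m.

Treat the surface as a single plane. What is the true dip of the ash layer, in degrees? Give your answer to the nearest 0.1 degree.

Two edge vectors: W-1→W-2 = (-617, 32, 114.7), W-1→W-3 = (102, 496, -510.1).
Normal n = (W-1→W-2) × (W-1→W-3) = (-73214.4, -303032.3, -309296).
So ∂z/∂x = −n_x/n_z = −0.23671 and ∂z/∂y = −n_y/n_z = −0.97975.
Gradient magnitude |∇z| = √(a² + b²) = √(0.05603 + 0.95991) = 1.00794.
True dip = arctan(1.00794) = 45.2°, dipping toward NNE (azimuth ≈ 014°).

45.2°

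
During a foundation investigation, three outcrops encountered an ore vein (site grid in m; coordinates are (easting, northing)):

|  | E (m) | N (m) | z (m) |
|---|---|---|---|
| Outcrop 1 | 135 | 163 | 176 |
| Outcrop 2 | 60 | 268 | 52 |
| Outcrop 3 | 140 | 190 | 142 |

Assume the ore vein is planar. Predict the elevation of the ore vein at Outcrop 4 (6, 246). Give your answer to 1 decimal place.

84.1 m

Let the plane be z = a·E + b·N + c.
Outcrop 2−Outcrop 1: −75a + 105b = −124;  Outcrop 3−Outcrop 1: 5a + 27b = −34.
Solving gives a = −0.08706, b = −1.24314.
Then c = 176 − a·135 − b·163 = 390.38.
At (6, 246): z = −0.5 − 305.8 + 390.38 = 84.1 m.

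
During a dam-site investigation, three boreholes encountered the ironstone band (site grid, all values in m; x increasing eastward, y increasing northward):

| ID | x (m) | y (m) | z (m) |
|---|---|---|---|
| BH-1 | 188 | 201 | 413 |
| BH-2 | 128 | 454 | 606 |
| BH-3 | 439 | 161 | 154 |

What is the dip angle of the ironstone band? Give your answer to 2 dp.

47.43°

Let the plane be z = a·x + b·y + c.
BH-2−BH-1: −60a + 253b = 193;  BH-3−BH-1: 251a − 40b = −259.
Solving gives a = −0.94606, b = 0.53848.
Gradient magnitude |∇z| = √(a² + b²) = √(0.89503 + 0.28997) = 1.08857.
True dip = arctan(1.08857) = 47.43°, dipping toward ESE (azimuth ≈ 120°).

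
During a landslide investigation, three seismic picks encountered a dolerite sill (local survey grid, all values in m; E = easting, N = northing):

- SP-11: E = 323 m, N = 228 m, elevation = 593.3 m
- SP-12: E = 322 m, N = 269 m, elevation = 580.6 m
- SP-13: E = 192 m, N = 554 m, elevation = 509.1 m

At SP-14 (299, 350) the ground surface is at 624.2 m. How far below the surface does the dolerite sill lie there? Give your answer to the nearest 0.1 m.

Let the plane be z = a·E + b·N + c.
SP-12−SP-11: −1a + 41b = −12.7;  SP-13−SP-11: −131a + 326b = −84.2.
Solving gives a = −0.13637, b = −0.31308.
Then c = 593.3 − a·323 − b·228 = 708.73.
At (299, 350): z_contact = −40.78 − 109.58 + 708.73 = 558.38 m.
Depth below ground = 624.2 − 558.38 = 65.8 m.

65.8 m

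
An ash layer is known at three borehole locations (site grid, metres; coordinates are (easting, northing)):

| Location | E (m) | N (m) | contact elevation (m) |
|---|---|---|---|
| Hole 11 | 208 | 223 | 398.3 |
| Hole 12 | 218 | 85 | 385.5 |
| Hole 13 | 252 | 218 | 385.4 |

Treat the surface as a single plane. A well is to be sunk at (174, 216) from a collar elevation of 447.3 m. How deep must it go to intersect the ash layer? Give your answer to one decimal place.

39.8 m

Two edge vectors: Hole 11→Hole 12 = (10, -138, -12.8), Hole 11→Hole 13 = (44, -5, -12.9).
Normal n = (Hole 11→Hole 12) × (Hole 11→Hole 13) = (1716.2, -434.2, 6022).
So ∂z/∂E = −n_x/n_z = −0.28499 and ∂z/∂N = −n_y/n_z = 0.07210.
Intercept c from Hole 11: 398.3 + 59.28 − 16.08 = 441.50.
At (174, 216): z_contact = −49.59 + 15.57 + 441.50 = 407.48 m.
Depth below ground = 447.3 − 407.48 = 39.8 m.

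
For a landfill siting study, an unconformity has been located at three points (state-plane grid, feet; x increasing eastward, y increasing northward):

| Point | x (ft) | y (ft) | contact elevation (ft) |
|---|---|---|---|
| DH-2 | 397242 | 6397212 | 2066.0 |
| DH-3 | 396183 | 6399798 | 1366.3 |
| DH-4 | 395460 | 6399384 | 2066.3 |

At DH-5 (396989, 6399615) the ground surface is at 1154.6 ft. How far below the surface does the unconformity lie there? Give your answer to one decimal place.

220.4 ft

Two edge vectors: DH-2→DH-3 = (-1059, 2586, -699.7), DH-2→DH-4 = (-1782, 2172, 0.3).
Normal n = (DH-2→DH-3) × (DH-2→DH-4) = (1520524.2, 1247183.1, 2308104).
So ∂z/∂x = −n_x/n_z = −0.658776294 and ∂z/∂y = −n_y/n_z = −0.540349612.
Intercept c from DH-2: 2066 + 261693.61 + 3456731.02 = 3720490.63.
At (396989, 6399615): z_contact = −261526.94 − 3458029.48 + 3720490.63 = 934.21 ft.
Depth below ground = 1154.6 − 934.21 = 220.4 ft.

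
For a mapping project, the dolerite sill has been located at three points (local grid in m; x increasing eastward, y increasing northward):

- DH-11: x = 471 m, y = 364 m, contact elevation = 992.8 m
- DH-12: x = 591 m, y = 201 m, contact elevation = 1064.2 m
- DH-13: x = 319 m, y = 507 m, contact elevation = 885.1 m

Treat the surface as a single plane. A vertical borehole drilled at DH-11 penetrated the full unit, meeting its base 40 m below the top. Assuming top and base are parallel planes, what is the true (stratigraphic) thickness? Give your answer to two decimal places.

28.26 m

Let the plane be z = a·x + b·y + c.
DH-12−DH-11: 120a − 163b = 71.4;  DH-13−DH-11: −152a + 143b = −107.7.
Solving gives a = 0.96440, b = 0.27195.
|∇z| = √(a²+b²) = 1.00201, so dip δ = arctan(1.00201) = 45.06°.
True thickness = vertical thickness × cos δ = 40 × cos 45.06° = 28.26 m.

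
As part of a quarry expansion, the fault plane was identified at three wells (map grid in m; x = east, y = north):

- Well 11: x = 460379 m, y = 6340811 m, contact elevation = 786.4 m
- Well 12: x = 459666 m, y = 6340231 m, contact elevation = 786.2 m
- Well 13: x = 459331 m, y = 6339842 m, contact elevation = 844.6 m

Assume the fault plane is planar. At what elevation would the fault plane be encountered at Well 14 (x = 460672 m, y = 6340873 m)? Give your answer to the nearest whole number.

Let the plane be z = a·x + b·y + c.
Well 12−Well 11: −713a − 580b = −0.2;  Well 13−Well 11: −1048a − 969b = 58.2.
Solving gives a = 0.40875303, b = −0.50213949.
Then c = 786.4 − a·460379 − b·6340811 = 2996576.72.
At (460672, 6340873): z = 188301.1 − 3184002.8 + 2996576.72 = 875.0 m.

875 m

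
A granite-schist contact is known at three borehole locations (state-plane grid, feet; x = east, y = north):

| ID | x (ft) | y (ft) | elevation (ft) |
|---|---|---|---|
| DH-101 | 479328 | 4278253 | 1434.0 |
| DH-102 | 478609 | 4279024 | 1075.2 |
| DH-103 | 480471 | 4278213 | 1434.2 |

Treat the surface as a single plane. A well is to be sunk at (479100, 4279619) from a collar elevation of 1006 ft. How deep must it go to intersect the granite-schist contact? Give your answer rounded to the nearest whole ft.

Let the plane be z = a·x + b·y + c.
DH-102−DH-101: −719a + 771b = −358.8;  DH-103−DH-101: 1143a − 40b = 0.2.
Solving gives a = −0.01665445, b = −0.48090084.
Then c = 1434 − a·479328 − b·4278253 = 2066832.41.
At (479100, 4279619): z_contact = −7979.1 − 2058072.4 + 2066832.41 = 780.9 ft.
Depth below ground = 1006 − 780.9 = 225 ft.

225 ft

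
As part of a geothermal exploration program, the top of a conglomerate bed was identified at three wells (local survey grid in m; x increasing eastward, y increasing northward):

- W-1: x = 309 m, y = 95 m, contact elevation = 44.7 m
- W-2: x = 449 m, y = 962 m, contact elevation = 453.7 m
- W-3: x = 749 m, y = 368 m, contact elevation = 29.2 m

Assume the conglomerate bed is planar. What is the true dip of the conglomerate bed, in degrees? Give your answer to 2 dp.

Let the plane be z = a·x + b·y + c.
W-2−W-1: 140a + 867b = 409;  W-3−W-1: 440a + 273b = −15.5.
Solving gives a = −0.36443, b = 0.53059.
Gradient magnitude |∇z| = √(a² + b²) = √(0.13281 + 0.28152) = 0.64369.
True dip = arctan(0.64369) = 32.77°, dipping toward SE (azimuth ≈ 146°).

32.77°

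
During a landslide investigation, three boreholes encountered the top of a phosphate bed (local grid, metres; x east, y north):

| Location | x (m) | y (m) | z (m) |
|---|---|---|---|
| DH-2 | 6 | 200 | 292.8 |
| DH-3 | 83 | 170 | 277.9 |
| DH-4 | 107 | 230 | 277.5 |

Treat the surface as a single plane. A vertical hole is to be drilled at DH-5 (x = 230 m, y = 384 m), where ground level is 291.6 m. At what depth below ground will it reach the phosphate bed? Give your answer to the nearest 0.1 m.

Two edge vectors: DH-2→DH-3 = (77, -30, -14.9), DH-2→DH-4 = (101, 30, -15.3).
Normal n = (DH-2→DH-3) × (DH-2→DH-4) = (906, -326.8, 5340).
So ∂z/∂x = −n_x/n_z = −0.16966 and ∂z/∂y = −n_y/n_z = 0.06120.
Intercept c from DH-2: 292.8 + 1.02 − 12.24 = 281.58.
At (230, 384): z_contact = −39.02 + 23.50 + 281.58 = 266.06 m.
Depth below ground = 291.6 − 266.06 = 25.5 m.

25.5 m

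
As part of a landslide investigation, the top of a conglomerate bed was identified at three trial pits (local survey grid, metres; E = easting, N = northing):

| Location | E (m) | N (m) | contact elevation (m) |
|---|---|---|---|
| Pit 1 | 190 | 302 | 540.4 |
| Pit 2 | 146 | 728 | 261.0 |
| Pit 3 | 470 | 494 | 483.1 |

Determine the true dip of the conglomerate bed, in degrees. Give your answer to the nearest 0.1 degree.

33.9°

Two edge vectors: Pit 1→Pit 2 = (-44, 426, -279.4), Pit 1→Pit 3 = (280, 192, -57.3).
Normal n = (Pit 1→Pit 2) × (Pit 1→Pit 3) = (29235, -80753.2, -127728).
So ∂z/∂E = −n_x/n_z = 0.22888 and ∂z/∂N = −n_y/n_z = −0.63223.
Gradient magnitude |∇z| = √(a² + b²) = √(0.05239 + 0.39971) = 0.67238.
True dip = arctan(0.67238) = 33.9°, dipping toward NNW (azimuth ≈ 340°).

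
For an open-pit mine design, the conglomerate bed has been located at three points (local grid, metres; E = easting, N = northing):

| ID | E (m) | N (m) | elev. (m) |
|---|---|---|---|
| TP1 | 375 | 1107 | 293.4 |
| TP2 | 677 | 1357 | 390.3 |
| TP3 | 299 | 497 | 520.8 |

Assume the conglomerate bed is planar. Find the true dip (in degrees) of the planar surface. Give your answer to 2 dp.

Two edge vectors: TP1→TP2 = (302, 250, 96.9), TP1→TP3 = (-76, -610, 227.4).
Normal n = (TP1→TP2) × (TP1→TP3) = (115959, -76039.2, -165220).
So ∂z/∂E = −n_x/n_z = 0.70185 and ∂z/∂N = −n_y/n_z = −0.46023.
Gradient magnitude |∇z| = √(a² + b²) = √(0.49259 + 0.21181) = 0.83929.
True dip = arctan(0.83929) = 40.01°, dipping toward WNW (azimuth ≈ 303°).

40.01°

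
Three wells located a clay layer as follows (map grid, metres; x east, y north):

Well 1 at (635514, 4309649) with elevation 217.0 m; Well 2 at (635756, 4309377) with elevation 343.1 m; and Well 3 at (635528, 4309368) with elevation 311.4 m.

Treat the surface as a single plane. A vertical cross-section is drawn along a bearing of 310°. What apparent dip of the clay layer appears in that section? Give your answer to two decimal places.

18.13°

Two edge vectors: Well 1→Well 2 = (242, -272, 126.1), Well 1→Well 3 = (14, -281, 94.4).
Normal n = (Well 1→Well 2) × (Well 1→Well 3) = (9757.3, -21079.4, -64194).
So ∂z/∂x = −n_x/n_z = 0.15200 and ∂z/∂y = −n_y/n_z = −0.32837.
Unit vector along 310° is (sin 310°, cos 310°) = (-0.7660, 0.6428).
Slope in that direction = a·(-0.7660) + b·(0.6428) = −0.32751.
Apparent dip = arctan|0.32751| = 18.13° (true dip is 19.9°, so apparent ≤ true as expected).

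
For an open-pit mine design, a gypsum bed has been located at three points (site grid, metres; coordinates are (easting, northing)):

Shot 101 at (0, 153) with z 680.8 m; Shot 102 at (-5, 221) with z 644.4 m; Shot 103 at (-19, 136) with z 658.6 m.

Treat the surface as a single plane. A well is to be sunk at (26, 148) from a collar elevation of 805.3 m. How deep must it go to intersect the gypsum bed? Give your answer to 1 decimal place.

82.2 m

Let the plane be z = a·E + b·N + c.
Shot 102−Shot 101: −5a + 68b = −36.4;  Shot 103−Shot 101: −19a − 17b = −22.2.
Solving gives a = 1.54568, b = −0.42164.
Then c = 680.8 − a·0 − b·153 = 745.31.
At (26, 148): z_contact = 40.19 − 62.40 + 745.31 = 723.10 m.
Depth below ground = 805.3 − 723.10 = 82.2 m.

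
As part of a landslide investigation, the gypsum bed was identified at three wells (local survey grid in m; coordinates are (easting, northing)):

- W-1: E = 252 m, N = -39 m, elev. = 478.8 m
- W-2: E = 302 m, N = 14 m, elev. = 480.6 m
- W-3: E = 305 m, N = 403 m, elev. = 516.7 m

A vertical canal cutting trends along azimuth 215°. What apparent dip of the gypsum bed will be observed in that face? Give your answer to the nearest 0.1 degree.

2.3°

Two edge vectors: W-1→W-2 = (50, 53, 1.8), W-1→W-3 = (53, 442, 37.9).
Normal n = (W-1→W-2) × (W-1→W-3) = (1213.1, -1799.6, 19291).
So ∂z/∂E = −n_x/n_z = −0.06288 and ∂z/∂N = −n_y/n_z = 0.09329.
Unit vector along 215° is (sin 215°, cos 215°) = (-0.5736, -0.8192).
Slope in that direction = a·(-0.5736) + b·(-0.8192) = −0.04035.
Apparent dip = arctan|0.04035| = 2.3° (true dip is 6.4°, so apparent ≤ true as expected).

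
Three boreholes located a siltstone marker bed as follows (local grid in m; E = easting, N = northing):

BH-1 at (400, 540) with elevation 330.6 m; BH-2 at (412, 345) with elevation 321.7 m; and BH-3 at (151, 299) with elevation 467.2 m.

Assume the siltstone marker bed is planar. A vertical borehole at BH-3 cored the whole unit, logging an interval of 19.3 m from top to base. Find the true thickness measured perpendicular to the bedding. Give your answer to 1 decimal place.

Let the plane be z = a·E + b·N + c.
BH-2−BH-1: 12a − 195b = −8.9;  BH-3−BH-1: −249a − 241b = 136.6.
Solving gives a = −0.55945, b = 0.01121.
|∇z| = √(a²+b²) = 0.55956, so dip δ = arctan(0.55956) = 29.23°.
True thickness = vertical thickness × cos δ = 19.3 × cos 29.23° = 16.8 m.

16.8 m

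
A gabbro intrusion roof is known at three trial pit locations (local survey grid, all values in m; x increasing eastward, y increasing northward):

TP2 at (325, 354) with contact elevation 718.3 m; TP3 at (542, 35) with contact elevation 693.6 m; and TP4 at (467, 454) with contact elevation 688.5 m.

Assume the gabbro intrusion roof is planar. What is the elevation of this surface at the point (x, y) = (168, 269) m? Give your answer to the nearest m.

Let the plane be z = a·x + b·y + c.
TP3−TP2: 217a − 319b = −24.7;  TP4−TP2: 142a + 100b = −29.8.
Solving gives a = −0.17875, b = −0.04417.
Then c = 718.3 − a·325 − b·354 = 792.03.
At (168, 269): z = −30.0 − 11.9 + 792.03 = 750.1 m.

750 m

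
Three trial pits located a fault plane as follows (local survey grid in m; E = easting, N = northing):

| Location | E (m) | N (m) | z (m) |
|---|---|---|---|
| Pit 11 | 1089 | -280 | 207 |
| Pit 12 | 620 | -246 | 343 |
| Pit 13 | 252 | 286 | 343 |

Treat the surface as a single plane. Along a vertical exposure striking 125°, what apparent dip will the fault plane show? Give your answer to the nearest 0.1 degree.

7.3°

Let the plane be z = a·E + b·N + c.
Pit 12−Pit 11: −469a + 34b = 136;  Pit 13−Pit 11: −837a + 566b = 136.
Solving gives a = −0.30529, b = −0.21118.
Unit vector along 125° is (sin 125°, cos 125°) = (0.8192, -0.5736).
Slope in that direction = a·(0.8192) + b·(-0.5736) = −0.12895.
Apparent dip = arctan|0.12895| = 7.3° (true dip is 20.4°, so apparent ≤ true as expected).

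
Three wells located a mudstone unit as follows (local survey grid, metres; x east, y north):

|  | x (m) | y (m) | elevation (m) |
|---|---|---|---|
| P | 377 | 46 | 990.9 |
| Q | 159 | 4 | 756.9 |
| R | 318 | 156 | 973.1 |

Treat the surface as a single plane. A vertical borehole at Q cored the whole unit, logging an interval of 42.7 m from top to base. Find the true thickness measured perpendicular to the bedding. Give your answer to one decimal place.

Let the plane be z = a·x + b·y + c.
Q−P: −218a − 42b = −234;  R−P: −59a + 110b = −17.8.
Solving gives a = 1.00112, b = 0.37515.
|∇z| = √(a²+b²) = 1.06910, so dip δ = arctan(1.06910) = 46.91°.
True thickness = vertical thickness × cos δ = 42.7 × cos 46.91° = 29.2 m.

29.2 m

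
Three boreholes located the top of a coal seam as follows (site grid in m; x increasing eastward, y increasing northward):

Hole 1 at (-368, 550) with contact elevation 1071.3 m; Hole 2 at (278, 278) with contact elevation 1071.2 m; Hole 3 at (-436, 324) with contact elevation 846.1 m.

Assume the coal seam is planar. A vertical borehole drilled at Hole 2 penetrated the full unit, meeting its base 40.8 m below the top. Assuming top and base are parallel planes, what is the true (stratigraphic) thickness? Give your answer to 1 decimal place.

Let the plane be z = a·x + b·y + c.
Hole 2−Hole 1: 646a − 272b = −0.1;  Hole 3−Hole 1: −68a − 226b = −225.2.
Solving gives a = 0.37225, b = 0.88446.
|∇z| = √(a²+b²) = 0.95960, so dip δ = arctan(0.95960) = 43.82°.
True thickness = vertical thickness × cos δ = 40.8 × cos 43.82° = 29.4 m.

29.4 m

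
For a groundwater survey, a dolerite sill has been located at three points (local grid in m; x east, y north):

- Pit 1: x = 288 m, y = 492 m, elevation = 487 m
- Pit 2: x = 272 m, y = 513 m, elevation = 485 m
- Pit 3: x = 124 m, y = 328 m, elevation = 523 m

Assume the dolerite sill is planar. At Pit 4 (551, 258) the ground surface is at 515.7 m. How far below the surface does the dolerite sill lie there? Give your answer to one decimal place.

12.4 m

Two edge vectors: Pit 1→Pit 2 = (-16, 21, -2), Pit 1→Pit 3 = (-164, -164, 36).
Normal n = (Pit 1→Pit 2) × (Pit 1→Pit 3) = (428, 904, 6068).
So ∂z/∂x = −n_x/n_z = −0.07053 and ∂z/∂y = −n_y/n_z = −0.14898.
Intercept c from Pit 1: 487 + 20.31 + 73.30 = 580.61.
At (551, 258): z_contact = −38.86 − 38.44 + 580.61 = 503.31 m.
Depth below ground = 515.7 − 503.31 = 12.4 m.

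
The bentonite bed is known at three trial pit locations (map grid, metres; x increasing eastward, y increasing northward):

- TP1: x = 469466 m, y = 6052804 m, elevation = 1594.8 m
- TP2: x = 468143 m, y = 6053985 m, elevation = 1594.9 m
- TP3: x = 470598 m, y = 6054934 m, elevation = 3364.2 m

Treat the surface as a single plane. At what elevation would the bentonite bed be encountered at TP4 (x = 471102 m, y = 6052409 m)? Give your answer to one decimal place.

2195.0 m

Two edge vectors: TP1→TP2 = (-1323, 1181, 0.1), TP1→TP3 = (1132, 2130, 1769.4).
Normal n = (TP1→TP2) × (TP1→TP3) = (2089448.4, 2341029.4, -4154882).
So ∂z/∂x = −n_x/n_z = 0.502889950 and ∂z/∂y = −n_y/n_z = 0.563440646.
Intercept c from TP1: 1594.8 − 236089.73 − 3410395.80 = −3644890.73.
At (471102, 6052409): z = 236912.5 + 3410173.2 − 3644890.73 = 2195.0 m.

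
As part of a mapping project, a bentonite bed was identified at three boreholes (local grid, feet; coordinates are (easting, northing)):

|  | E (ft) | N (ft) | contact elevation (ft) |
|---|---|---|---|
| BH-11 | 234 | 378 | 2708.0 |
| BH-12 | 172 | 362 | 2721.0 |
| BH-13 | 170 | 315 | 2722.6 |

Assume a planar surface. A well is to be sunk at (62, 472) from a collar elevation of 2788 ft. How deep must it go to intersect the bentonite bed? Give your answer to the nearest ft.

47 ft

Two edge vectors: BH-11→BH-12 = (-62, -16, 13), BH-11→BH-13 = (-64, -63, 14.6).
Normal n = (BH-11→BH-12) × (BH-11→BH-13) = (585.4, 73.2, 2882).
So ∂z/∂E = −n_x/n_z = −0.20312 and ∂z/∂N = −n_y/n_z = −0.02540.
Intercept c from BH-11: 2708 + 47.53 + 9.60 = 2765.13.
At (62, 472): z_contact = −12.6 − 12.0 + 2765.13 = 2740.5 ft.
Depth below ground = 2788 − 2740.5 = 47 ft.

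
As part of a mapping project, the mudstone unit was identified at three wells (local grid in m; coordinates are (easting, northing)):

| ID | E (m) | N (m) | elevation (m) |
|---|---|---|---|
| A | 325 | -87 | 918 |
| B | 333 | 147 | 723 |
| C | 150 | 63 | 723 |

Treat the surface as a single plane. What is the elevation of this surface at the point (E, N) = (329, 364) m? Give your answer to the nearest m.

538 m

Two edge vectors: A→B = (8, 234, -195), A→C = (-175, 150, -195).
Normal n = (A→B) × (A→C) = (-16380, 35685, 42150).
So ∂z/∂E = −n_x/n_z = 0.38861 and ∂z/∂N = −n_y/n_z = −0.84662.
Intercept c from A: 918 − 126.30 − 73.66 = 718.05.
At (329, 364): z = 127.9 − 308.2 + 718.05 = 537.7 m.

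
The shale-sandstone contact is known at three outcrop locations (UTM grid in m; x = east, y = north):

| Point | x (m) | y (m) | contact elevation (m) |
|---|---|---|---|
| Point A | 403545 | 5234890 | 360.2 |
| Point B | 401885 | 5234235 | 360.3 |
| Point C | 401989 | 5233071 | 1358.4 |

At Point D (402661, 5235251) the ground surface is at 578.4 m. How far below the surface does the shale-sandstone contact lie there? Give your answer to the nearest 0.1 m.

Let the plane be z = a·x + b·y + c.
Point B−Point A: −1660a − 655b = 0.1;  Point C−Point A: −1556a − 1819b = 998.2.
Solving gives a = 0.326760733, b = −0.828279110.
Then c = 360.2 − a·403545 − b·5234890 = 4204447.57.
At (402661, 5235251): z_contact = 131573.80 − 4336249.04 + 4204447.57 = -227.67 m.
Depth below ground = 578.4 − (-227.67) = 806.1 m.

806.1 m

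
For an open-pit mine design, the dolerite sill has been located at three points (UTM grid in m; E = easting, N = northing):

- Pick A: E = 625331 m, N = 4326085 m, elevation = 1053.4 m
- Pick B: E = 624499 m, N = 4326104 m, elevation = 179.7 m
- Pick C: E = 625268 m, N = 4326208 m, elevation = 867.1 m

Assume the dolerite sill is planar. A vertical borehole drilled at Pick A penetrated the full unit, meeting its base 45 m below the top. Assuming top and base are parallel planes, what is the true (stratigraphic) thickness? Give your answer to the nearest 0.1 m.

Let the plane be z = a·E + b·N + c.
Pick B−Pick A: −832a + 19b = −873.7;  Pick C−Pick A: −63a + 123b = −186.3.
Solving gives a = 1.02755, b = −0.98833.
|∇z| = √(a²+b²) = 1.42571, so dip δ = arctan(1.42571) = 54.95°.
True thickness = vertical thickness × cos δ = 45 × cos 54.95° = 25.8 m.

25.8 m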